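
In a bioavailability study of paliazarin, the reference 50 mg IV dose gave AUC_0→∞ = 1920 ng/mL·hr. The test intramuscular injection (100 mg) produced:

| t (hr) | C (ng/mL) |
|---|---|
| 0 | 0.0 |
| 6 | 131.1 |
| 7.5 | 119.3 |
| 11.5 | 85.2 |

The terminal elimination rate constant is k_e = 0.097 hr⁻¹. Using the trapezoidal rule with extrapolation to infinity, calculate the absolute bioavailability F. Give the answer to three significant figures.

F = 0.487

Trapezoidal AUC_0→11.5 (intramuscular injection):
  [0→6]: (0.0+131.1)/2 × 6 = 393.3
  [6→7.5]: (131.1+119.3)/2 × 1.5 = 187.8
  [7.5→11.5]: (119.3+85.2)/2 × 4 = 409.0
  Sum = 990.1 ng/mL·hr
Tail: C_last/k_e = 85.2/0.097 = 878.351
AUC_0→∞ (intramuscular injection) = 990.1 + 878.351 = 1868.451 ng/mL·hr
F = (AUC_ev/D_ev)/(AUC_iv/D_iv) = (1868.451/100)/(1920/50) = 18.68451/38.4 = 0.4866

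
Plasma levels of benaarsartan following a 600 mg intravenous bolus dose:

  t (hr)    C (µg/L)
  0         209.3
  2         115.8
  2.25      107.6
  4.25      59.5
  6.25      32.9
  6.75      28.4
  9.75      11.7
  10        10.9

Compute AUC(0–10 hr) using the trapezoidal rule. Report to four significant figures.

Trapezoidal AUC_0→10:
  [0→2]: (209.3+115.8)/2 × 2 = 325.1
  [2→2.25]: (115.8+107.6)/2 × 0.25 = 27.925
  [2.25→4.25]: (107.6+59.5)/2 × 2 = 167.1
  [4.25→6.25]: (59.5+32.9)/2 × 2 = 92.4
  [6.25→6.75]: (32.9+28.4)/2 × 0.5 = 15.325
  [6.75→9.75]: (28.4+11.7)/2 × 3 = 60.15
  [9.75→10]: (11.7+10.9)/2 × 0.25 = 2.825
  Sum = 690.825 µg/L·hr

AUC = 690.8 µg/L·hr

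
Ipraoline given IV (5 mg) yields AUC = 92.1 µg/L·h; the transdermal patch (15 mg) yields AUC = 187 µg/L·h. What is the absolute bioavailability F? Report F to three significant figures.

F = 0.677

F = (AUC_ev / D_ev) / (AUC_iv / D_iv)
  = (187/15) / (92.1/5)
  = 12.4667 / 18.42 = 0.6768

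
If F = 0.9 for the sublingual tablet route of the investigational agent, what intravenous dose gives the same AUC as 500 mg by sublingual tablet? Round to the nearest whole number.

D_iv = 450 mg

Systemic exposure from an extravascular dose = F × D_ev, so the equivalent IV dose is F × D_ev.
D_iv = F × D_ev = 0.9 × 500 = 450 mg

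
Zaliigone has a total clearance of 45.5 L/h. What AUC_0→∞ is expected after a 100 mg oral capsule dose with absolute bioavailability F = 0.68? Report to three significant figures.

AUC = 1.49 mg/L·h

AUC_0→∞ = F × Dose / CL
        = 0.68 × 100 / 45.5 = 1.49451 mg/L·h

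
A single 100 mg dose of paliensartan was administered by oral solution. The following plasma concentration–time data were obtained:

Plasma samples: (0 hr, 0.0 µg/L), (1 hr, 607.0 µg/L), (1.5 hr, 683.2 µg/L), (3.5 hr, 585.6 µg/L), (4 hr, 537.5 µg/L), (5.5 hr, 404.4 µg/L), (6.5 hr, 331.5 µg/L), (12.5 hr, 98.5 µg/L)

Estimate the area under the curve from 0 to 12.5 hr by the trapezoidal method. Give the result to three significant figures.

AUC = 4540 µg/L·hr

Trapezoidal AUC_0→12.5:
  [0→1]: (0.0+607.0)/2 × 1 = 303.5
  [1→1.5]: (607.0+683.2)/2 × 0.5 = 322.55
  [1.5→3.5]: (683.2+585.6)/2 × 2 = 1268.8
  [3.5→4]: (585.6+537.5)/2 × 0.5 = 280.775
  [4→5.5]: (537.5+404.4)/2 × 1.5 = 706.425
  [5.5→6.5]: (404.4+331.5)/2 × 1 = 367.95
  [6.5→12.5]: (331.5+98.5)/2 × 6 = 1290.0
  Sum = 4540.0 µg/L·hr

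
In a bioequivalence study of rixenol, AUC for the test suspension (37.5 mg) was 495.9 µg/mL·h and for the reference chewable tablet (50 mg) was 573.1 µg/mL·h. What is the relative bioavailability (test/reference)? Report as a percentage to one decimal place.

F_rel = (AUC_test/D_test) / (AUC_ref/D_ref)
      = (495.9/37.5) / (573.1/50)
      = 13.224 / 11.462 = 1.1537 = 115.37%

F_rel = 115.4%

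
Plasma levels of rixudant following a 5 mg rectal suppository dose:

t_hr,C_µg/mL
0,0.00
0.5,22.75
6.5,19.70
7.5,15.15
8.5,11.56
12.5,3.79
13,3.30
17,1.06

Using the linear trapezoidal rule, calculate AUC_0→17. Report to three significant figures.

Trapezoidal AUC_0→17:
  [0→0.5]: (0.00+22.75)/2 × 0.5 = 5.6875
  [0.5→6.5]: (22.75+19.70)/2 × 6 = 127.35
  [6.5→7.5]: (19.70+15.15)/2 × 1 = 17.425
  [7.5→8.5]: (15.15+11.56)/2 × 1 = 13.355
  [8.5→12.5]: (11.56+3.79)/2 × 4 = 30.7
  [12.5→13]: (3.79+3.30)/2 × 0.5 = 1.7725
  [13→17]: (3.30+1.06)/2 × 4 = 8.72
  Sum = 205.01 µg/mL·hr

AUC = 205 µg/mL·hr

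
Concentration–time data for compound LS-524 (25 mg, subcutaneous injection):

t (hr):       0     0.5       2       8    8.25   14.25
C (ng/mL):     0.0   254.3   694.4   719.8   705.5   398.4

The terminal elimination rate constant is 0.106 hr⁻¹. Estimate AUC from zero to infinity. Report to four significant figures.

AUC = 12270 ng/mL·hr

Trapezoidal AUC_0→14.25:
  [0→0.5]: (0.0+254.3)/2 × 0.5 = 63.575
  [0.5→2]: (254.3+694.4)/2 × 1.5 = 711.525
  [2→8]: (694.4+719.8)/2 × 6 = 4242.6
  [8→8.25]: (719.8+705.5)/2 × 0.25 = 178.1625
  [8.25→14.25]: (705.5+398.4)/2 × 6 = 3311.7
  Sum = 8507.5625 ng/mL·hr
Extrapolated tail: C_last / k_e = 398.4 / 0.106 = 3758.491
AUC_0→∞ = 8507.5625 + 3758.491 = 12266.0535 ng/mL·hr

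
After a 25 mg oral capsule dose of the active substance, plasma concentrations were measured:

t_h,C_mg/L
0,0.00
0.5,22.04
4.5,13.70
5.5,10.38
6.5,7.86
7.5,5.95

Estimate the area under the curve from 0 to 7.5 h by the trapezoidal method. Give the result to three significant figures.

AUC = 105 mg/L·h

Trapezoidal AUC_0→7.5:
  [0→0.5]: (0.00+22.04)/2 × 0.5 = 5.51
  [0.5→4.5]: (22.04+13.70)/2 × 4 = 71.48
  [4.5→5.5]: (13.70+10.38)/2 × 1 = 12.04
  [5.5→6.5]: (10.38+7.86)/2 × 1 = 9.12
  [6.5→7.5]: (7.86+5.95)/2 × 1 = 6.905
  Sum = 105.055 mg/L·h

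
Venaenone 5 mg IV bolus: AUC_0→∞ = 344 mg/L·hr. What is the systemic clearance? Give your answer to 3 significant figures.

CL = Dose_iv / AUC_0→∞
   = 5 / 344 = 0.0145349 L/hr

CL = 0.0145 L/hr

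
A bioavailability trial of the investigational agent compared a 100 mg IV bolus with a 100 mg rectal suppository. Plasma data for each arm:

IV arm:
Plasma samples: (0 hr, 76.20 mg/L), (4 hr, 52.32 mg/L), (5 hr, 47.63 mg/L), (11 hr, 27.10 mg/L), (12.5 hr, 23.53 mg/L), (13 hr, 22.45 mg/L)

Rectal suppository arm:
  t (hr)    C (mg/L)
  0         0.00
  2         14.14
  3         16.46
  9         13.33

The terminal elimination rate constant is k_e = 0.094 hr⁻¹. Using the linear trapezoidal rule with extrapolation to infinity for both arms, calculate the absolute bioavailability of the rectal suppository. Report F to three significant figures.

Trapezoidal AUC_0→13 (IV):
  [0→4]: (76.20+52.32)/2 × 4 = 257.04
  [4→5]: (52.32+47.63)/2 × 1 = 49.975
  [5→11]: (47.63+27.10)/2 × 6 = 224.19
  [11→12.5]: (27.10+23.53)/2 × 1.5 = 37.9725
  [12.5→13]: (23.53+22.45)/2 × 0.5 = 11.495
  Sum = 580.6725 mg/L·hr
IV tail: 22.45/0.094 = 238.830; AUC_iv,0→∞ = 580.6725 + 238.830 = 819.5025 mg/L·hr
Trapezoidal AUC_0→9 (rectal suppository):
  [0→2]: (0.00+14.14)/2 × 2 = 14.14
  [2→3]: (14.14+16.46)/2 × 1 = 15.3
  [3→9]: (16.46+13.33)/2 × 6 = 89.37
  Sum = 118.81 mg/L·hr
rectal suppository tail: 13.33/0.094 = 141.809; AUC_ev,0→∞ = 118.81 + 141.809 = 260.619 mg/L·hr
F = (AUC_ev/D_ev)/(AUC_iv/D_iv) = (260.619/100)/(819.5025/100) = 2.60619/8.195025 = 0.3180

F = 0.318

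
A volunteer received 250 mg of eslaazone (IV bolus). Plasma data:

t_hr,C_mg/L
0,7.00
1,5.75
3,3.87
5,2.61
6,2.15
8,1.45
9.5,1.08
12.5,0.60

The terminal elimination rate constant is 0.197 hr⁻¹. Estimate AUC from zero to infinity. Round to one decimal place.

AUC = 35.9 mg/L·hr

Trapezoidal AUC_0→12.5:
  [0→1]: (7.00+5.75)/2 × 1 = 6.375
  [1→3]: (5.75+3.87)/2 × 2 = 9.62
  [3→5]: (3.87+2.61)/2 × 2 = 6.48
  [5→6]: (2.61+2.15)/2 × 1 = 2.38
  [6→8]: (2.15+1.45)/2 × 2 = 3.6
  [8→9.5]: (1.45+1.08)/2 × 1.5 = 1.8975
  [9.5→12.5]: (1.08+0.60)/2 × 3 = 2.52
  Sum = 32.8725 mg/L·hr
Extrapolated tail: C_last / k_e = 0.60 / 0.197 = 3.046
AUC_0→∞ = 32.8725 + 3.046 = 35.9185 mg/L·hr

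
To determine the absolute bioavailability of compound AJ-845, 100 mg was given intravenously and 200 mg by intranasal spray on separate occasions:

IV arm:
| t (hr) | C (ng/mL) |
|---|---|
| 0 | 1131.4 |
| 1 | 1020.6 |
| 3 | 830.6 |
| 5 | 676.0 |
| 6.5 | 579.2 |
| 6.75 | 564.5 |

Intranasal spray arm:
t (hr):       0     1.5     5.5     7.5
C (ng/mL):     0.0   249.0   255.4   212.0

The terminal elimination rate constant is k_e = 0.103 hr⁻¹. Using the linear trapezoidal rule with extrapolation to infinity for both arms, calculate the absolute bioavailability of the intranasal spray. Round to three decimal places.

F = 0.169

Trapezoidal AUC_0→6.75 (IV):
  [0→1]: (1131.4+1020.6)/2 × 1 = 1076.0
  [1→3]: (1020.6+830.6)/2 × 2 = 1851.2
  [3→5]: (830.6+676.0)/2 × 2 = 1506.6
  [5→6.5]: (676.0+579.2)/2 × 1.5 = 941.4
  [6.5→6.75]: (579.2+564.5)/2 × 0.25 = 142.9625
  Sum = 5518.1625 ng/mL·hr
IV tail: 564.5/0.103 = 5480.583; AUC_iv,0→∞ = 5518.1625 + 5480.583 = 10998.7455 ng/mL·hr
Trapezoidal AUC_0→7.5 (intranasal spray):
  [0→1.5]: (0.0+249.0)/2 × 1.5 = 186.75
  [1.5→5.5]: (249.0+255.4)/2 × 4 = 1008.8
  [5.5→7.5]: (255.4+212.0)/2 × 2 = 467.4
  Sum = 1662.95 ng/mL·hr
intranasal spray tail: 212.0/0.103 = 2058.252; AUC_ev,0→∞ = 1662.95 + 2058.252 = 3721.202 ng/mL·hr
F = (AUC_ev/D_ev)/(AUC_iv/D_iv) = (3721.202/200)/(10998.7455/100) = 18.60601/109.987 = 0.1692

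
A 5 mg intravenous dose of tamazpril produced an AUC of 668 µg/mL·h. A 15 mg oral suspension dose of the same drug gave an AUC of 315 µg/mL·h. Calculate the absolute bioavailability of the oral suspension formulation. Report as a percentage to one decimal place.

F = (AUC_ev / D_ev) / (AUC_iv / D_iv)
  = (315/15) / (668/5)
  = 21 / 133.6 = 0.1572
  = 15.72%

F = 15.7%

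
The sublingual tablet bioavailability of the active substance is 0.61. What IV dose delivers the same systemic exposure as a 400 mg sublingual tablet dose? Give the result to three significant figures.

Systemic exposure from an extravascular dose = F × D_ev, so the equivalent IV dose is F × D_ev.
D_iv = F × D_ev = 0.61 × 400 = 244 mg

D_iv = 244 mg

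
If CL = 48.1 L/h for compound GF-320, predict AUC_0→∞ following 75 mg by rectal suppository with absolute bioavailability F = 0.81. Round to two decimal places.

AUC = 1.26 mg/L·h

AUC_0→∞ = F × Dose / CL
        = 0.81 × 75 / 48.1 = 1.26299 mg/L·h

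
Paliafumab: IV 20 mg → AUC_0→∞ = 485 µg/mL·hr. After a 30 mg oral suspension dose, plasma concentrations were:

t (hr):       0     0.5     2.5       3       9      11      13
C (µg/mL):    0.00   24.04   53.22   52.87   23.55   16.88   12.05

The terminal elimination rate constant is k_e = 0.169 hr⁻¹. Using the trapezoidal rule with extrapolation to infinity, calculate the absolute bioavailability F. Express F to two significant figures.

F = 0.66

Trapezoidal AUC_0→13 (oral suspension):
  [0→0.5]: (0.00+24.04)/2 × 0.5 = 6.01
  [0.5→2.5]: (24.04+53.22)/2 × 2 = 77.26
  [2.5→3]: (53.22+52.87)/2 × 0.5 = 26.5225
  [3→9]: (52.87+23.55)/2 × 6 = 229.26
  [9→11]: (23.55+16.88)/2 × 2 = 40.43
  [11→13]: (16.88+12.05)/2 × 2 = 28.93
  Sum = 408.4125 µg/mL·hr
Tail: C_last/k_e = 12.05/0.169 = 71.302
AUC_0→∞ (oral suspension) = 408.4125 + 71.302 = 479.7145 µg/mL·hr
F = (AUC_ev/D_ev)/(AUC_iv/D_iv) = (479.7145/30)/(485/20) = 15.9905/24.25 = 0.6594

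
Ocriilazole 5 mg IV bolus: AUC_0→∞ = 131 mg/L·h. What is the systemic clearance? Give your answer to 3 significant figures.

CL = 0.0382 L/h

CL = Dose_iv / AUC_0→∞
   = 5 / 131 = 0.0381679 L/h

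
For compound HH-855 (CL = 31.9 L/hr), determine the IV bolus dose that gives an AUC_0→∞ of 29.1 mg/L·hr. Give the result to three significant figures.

Dose = 928 mg

Dose_iv = CL × AUC_0→∞
     = 31.9 × 29.1 = 928.29 mg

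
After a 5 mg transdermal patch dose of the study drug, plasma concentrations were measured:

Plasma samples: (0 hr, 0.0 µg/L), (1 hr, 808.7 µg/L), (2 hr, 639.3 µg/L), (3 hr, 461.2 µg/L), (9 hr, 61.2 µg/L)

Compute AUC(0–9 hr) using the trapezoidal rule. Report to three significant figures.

Trapezoidal AUC_0→9:
  [0→1]: (0.0+808.7)/2 × 1 = 404.35
  [1→2]: (808.7+639.3)/2 × 1 = 724.0
  [2→3]: (639.3+461.2)/2 × 1 = 550.25
  [3→9]: (461.2+61.2)/2 × 6 = 1567.2
  Sum = 3245.8 µg/L·hr

AUC = 3250 µg/L·hr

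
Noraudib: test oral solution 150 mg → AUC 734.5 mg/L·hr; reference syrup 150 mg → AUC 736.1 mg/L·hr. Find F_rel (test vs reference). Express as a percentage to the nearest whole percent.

F_rel = (AUC_test/D_test) / (AUC_ref/D_ref)
      = (734.5/150) / (736.1/150)
      = 4.89667 / 4.90733 = 0.9978 = 99.78%

F_rel = 100%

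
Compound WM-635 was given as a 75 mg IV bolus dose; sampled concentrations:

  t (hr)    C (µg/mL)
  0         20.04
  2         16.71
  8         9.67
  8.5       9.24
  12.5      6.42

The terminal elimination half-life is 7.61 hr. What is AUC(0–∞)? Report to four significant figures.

Trapezoidal AUC_0→12.5:
  [0→2]: (20.04+16.71)/2 × 2 = 36.75
  [2→8]: (16.71+9.67)/2 × 6 = 79.14
  [8→8.5]: (9.67+9.24)/2 × 0.5 = 4.7275
  [8.5→12.5]: (9.24+6.42)/2 × 4 = 31.32
  Sum = 151.9375 µg/mL·hr
k_e = ln2 / t½ = 0.693147 / 7.61 = 0.0911 hr^-1
Extrapolated tail: C_last / k_e = 6.42 / 0.0911 = 70.472
AUC_0→∞ = 151.9375 + 70.472 = 222.4095 µg/mL·hr

AUC = 222.4 µg/mL·hr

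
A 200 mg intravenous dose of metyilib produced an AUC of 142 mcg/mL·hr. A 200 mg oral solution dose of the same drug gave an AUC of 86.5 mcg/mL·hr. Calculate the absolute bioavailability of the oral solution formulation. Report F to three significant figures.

F = 0.609

F = (AUC_ev / D_ev) / (AUC_iv / D_iv)
  = (86.5/200) / (142/200)
  = 0.4325 / 0.71 = 0.6092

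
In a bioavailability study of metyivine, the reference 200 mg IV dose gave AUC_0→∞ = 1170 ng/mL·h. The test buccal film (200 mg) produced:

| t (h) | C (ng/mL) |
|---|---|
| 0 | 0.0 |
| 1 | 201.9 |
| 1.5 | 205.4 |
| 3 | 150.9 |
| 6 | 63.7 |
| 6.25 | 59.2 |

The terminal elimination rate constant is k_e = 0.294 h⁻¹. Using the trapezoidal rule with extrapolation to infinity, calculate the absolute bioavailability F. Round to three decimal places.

Trapezoidal AUC_0→6.25 (buccal film):
  [0→1]: (0.0+201.9)/2 × 1 = 100.95
  [1→1.5]: (201.9+205.4)/2 × 0.5 = 101.825
  [1.5→3]: (205.4+150.9)/2 × 1.5 = 267.225
  [3→6]: (150.9+63.7)/2 × 3 = 321.9
  [6→6.25]: (63.7+59.2)/2 × 0.25 = 15.3625
  Sum = 807.2625 ng/mL·h
Tail: C_last/k_e = 59.2/0.294 = 201.361
AUC_0→∞ (buccal film) = 807.2625 + 201.361 = 1008.6235 ng/mL·h
F = (AUC_ev/D_ev)/(AUC_iv/D_iv) = (1008.6235/200)/(1170/200) = 5.0431175/5.85 = 0.8621

F = 0.862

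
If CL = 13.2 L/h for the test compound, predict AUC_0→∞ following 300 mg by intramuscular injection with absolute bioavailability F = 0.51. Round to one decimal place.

AUC = 11.6 mg/L·h

AUC_0→∞ = F × Dose / CL
        = 0.51 × 300 / 13.2 = 11.5909 mg/L·h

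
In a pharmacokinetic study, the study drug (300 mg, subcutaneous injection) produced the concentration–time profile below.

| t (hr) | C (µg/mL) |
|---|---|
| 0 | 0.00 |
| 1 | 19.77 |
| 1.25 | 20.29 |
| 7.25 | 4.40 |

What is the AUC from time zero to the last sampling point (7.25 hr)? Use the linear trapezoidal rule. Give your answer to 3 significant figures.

AUC = 89.0 µg/mL·hr

Trapezoidal AUC_0→7.25:
  [0→1]: (0.00+19.77)/2 × 1 = 9.885
  [1→1.25]: (19.77+20.29)/2 × 0.25 = 5.0075
  [1.25→7.25]: (20.29+4.40)/2 × 6 = 74.07
  Sum = 88.9625 µg/mL·hr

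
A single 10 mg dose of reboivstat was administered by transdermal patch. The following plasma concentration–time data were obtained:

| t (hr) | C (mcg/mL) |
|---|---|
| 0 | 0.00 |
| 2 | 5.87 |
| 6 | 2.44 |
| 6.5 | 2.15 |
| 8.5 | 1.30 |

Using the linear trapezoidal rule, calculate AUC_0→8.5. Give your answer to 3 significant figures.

Trapezoidal AUC_0→8.5:
  [0→2]: (0.00+5.87)/2 × 2 = 5.87
  [2→6]: (5.87+2.44)/2 × 4 = 16.62
  [6→6.5]: (2.44+2.15)/2 × 0.5 = 1.1475
  [6.5→8.5]: (2.15+1.30)/2 × 2 = 3.45
  Sum = 27.0875 mcg/mL·hr

AUC = 27.1 mcg/mL·hr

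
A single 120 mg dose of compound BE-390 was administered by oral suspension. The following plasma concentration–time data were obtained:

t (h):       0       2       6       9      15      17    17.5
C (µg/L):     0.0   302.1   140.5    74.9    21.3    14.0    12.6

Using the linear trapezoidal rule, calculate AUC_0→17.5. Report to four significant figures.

AUC = 1841 µg/L·h

Trapezoidal AUC_0→17.5:
  [0→2]: (0.0+302.1)/2 × 2 = 302.1
  [2→6]: (302.1+140.5)/2 × 4 = 885.2
  [6→9]: (140.5+74.9)/2 × 3 = 323.1
  [9→15]: (74.9+21.3)/2 × 6 = 288.6
  [15→17]: (21.3+14.0)/2 × 2 = 35.3
  [17→17.5]: (14.0+12.6)/2 × 0.5 = 6.65
  Sum = 1840.95 µg/L·h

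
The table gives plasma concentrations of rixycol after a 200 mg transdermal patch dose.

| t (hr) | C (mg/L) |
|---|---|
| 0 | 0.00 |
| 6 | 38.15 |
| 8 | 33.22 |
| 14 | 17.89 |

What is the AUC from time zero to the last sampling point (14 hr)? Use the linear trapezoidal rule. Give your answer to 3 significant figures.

AUC = 339 mg/L·hr

Trapezoidal AUC_0→14:
  [0→6]: (0.00+38.15)/2 × 6 = 114.45
  [6→8]: (38.15+33.22)/2 × 2 = 71.37
  [8→14]: (33.22+17.89)/2 × 6 = 153.33
  Sum = 339.15 mg/L·hr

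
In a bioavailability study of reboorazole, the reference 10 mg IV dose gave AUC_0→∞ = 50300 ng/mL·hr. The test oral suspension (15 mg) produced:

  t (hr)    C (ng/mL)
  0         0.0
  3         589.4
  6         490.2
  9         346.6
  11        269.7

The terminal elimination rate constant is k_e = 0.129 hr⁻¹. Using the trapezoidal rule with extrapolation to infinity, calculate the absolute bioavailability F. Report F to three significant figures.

F = 0.0857

Trapezoidal AUC_0→11 (oral suspension):
  [0→3]: (0.0+589.4)/2 × 3 = 884.1
  [3→6]: (589.4+490.2)/2 × 3 = 1619.4
  [6→9]: (490.2+346.6)/2 × 3 = 1255.2
  [9→11]: (346.6+269.7)/2 × 2 = 616.3
  Sum = 4375.0 ng/mL·hr
Tail: C_last/k_e = 269.7/0.129 = 2090.698
AUC_0→∞ (oral suspension) = 4375.0 + 2090.698 = 6465.698 ng/mL·hr
F = (AUC_ev/D_ev)/(AUC_iv/D_iv) = (6465.698/15)/(50300/10) = 431.047/5030 = 0.0857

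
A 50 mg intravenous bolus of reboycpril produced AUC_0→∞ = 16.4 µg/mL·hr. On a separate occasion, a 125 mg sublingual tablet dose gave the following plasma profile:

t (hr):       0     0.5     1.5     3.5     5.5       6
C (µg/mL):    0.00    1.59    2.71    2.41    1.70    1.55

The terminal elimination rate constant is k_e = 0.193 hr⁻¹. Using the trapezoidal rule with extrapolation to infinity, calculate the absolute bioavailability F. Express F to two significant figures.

F = 0.50

Trapezoidal AUC_0→6 (sublingual tablet):
  [0→0.5]: (0.00+1.59)/2 × 0.5 = 0.3975
  [0.5→1.5]: (1.59+2.71)/2 × 1 = 2.15
  [1.5→3.5]: (2.71+2.41)/2 × 2 = 5.12
  [3.5→5.5]: (2.41+1.70)/2 × 2 = 4.11
  [5.5→6]: (1.70+1.55)/2 × 0.5 = 0.8125
  Sum = 12.59 µg/mL·hr
Tail: C_last/k_e = 1.55/0.193 = 8.031
AUC_0→∞ (sublingual tablet) = 12.59 + 8.031 = 20.621 µg/mL·hr
F = (AUC_ev/D_ev)/(AUC_iv/D_iv) = (20.621/125)/(16.4/50) = 0.164968/0.328 = 0.5030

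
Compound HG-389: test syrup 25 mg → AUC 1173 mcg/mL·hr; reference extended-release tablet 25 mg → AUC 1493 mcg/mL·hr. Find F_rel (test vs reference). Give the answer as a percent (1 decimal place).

F_rel = (AUC_test/D_test) / (AUC_ref/D_ref)
      = (1173/25) / (1493/25)
      = 46.92 / 59.72 = 0.7857 = 78.57%

F_rel = 78.6%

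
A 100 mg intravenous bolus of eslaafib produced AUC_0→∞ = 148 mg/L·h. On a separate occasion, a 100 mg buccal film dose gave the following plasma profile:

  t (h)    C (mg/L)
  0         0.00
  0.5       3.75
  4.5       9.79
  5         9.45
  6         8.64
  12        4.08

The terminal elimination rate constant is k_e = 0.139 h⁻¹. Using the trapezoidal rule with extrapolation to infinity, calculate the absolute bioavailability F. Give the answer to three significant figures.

F = 0.739

Trapezoidal AUC_0→12 (buccal film):
  [0→0.5]: (0.00+3.75)/2 × 0.5 = 0.9375
  [0.5→4.5]: (3.75+9.79)/2 × 4 = 27.08
  [4.5→5]: (9.79+9.45)/2 × 0.5 = 4.81
  [5→6]: (9.45+8.64)/2 × 1 = 9.045
  [6→12]: (8.64+4.08)/2 × 6 = 38.16
  Sum = 80.0325 mg/L·h
Tail: C_last/k_e = 4.08/0.139 = 29.353
AUC_0→∞ (buccal film) = 80.0325 + 29.353 = 109.3855 mg/L·h
F = (AUC_ev/D_ev)/(AUC_iv/D_iv) = (109.3855/100)/(148/100) = 1.093855/1.48 = 0.7391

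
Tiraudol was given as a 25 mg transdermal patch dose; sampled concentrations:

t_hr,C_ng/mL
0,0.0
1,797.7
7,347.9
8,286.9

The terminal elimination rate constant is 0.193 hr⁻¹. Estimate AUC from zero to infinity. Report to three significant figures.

AUC = 5640 ng/mL·hr

Trapezoidal AUC_0→8:
  [0→1]: (0.0+797.7)/2 × 1 = 398.85
  [1→7]: (797.7+347.9)/2 × 6 = 3436.8
  [7→8]: (347.9+286.9)/2 × 1 = 317.4
  Sum = 4153.05 ng/mL·hr
Extrapolated tail: C_last / k_e = 286.9 / 0.193 = 1486.528
AUC_0→∞ = 4153.05 + 1486.528 = 5639.578 ng/mL·hr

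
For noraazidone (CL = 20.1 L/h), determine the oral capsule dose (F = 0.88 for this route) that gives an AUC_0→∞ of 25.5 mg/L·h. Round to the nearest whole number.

Dose = 582 mg

Dose = CL × AUC_0→∞ / F
     = 20.1 × 25.5 / 0.88 = 582.443 mg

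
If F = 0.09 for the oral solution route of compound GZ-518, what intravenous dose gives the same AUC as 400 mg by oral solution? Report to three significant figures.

D_iv = 36.0 mg

Systemic exposure from an extravascular dose = F × D_ev, so the equivalent IV dose is F × D_ev.
D_iv = F × D_ev = 0.09 × 400 = 36 mg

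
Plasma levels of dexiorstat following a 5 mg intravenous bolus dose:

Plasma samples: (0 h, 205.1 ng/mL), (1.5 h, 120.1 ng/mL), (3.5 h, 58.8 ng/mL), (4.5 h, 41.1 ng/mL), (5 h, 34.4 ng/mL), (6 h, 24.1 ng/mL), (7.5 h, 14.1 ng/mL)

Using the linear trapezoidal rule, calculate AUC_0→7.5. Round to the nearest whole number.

AUC = 550 ng/mL·h

Trapezoidal AUC_0→7.5:
  [0→1.5]: (205.1+120.1)/2 × 1.5 = 243.9
  [1.5→3.5]: (120.1+58.8)/2 × 2 = 178.9
  [3.5→4.5]: (58.8+41.1)/2 × 1 = 49.95
  [4.5→5]: (41.1+34.4)/2 × 0.5 = 18.875
  [5→6]: (34.4+24.1)/2 × 1 = 29.25
  [6→7.5]: (24.1+14.1)/2 × 1.5 = 28.65
  Sum = 549.525 ng/mL·h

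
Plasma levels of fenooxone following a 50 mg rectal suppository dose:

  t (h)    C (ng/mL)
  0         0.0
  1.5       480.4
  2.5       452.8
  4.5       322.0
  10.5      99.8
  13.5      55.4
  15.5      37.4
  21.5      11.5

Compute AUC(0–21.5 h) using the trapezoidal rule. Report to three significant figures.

Trapezoidal AUC_0→21.5:
  [0→1.5]: (0.0+480.4)/2 × 1.5 = 360.3
  [1.5→2.5]: (480.4+452.8)/2 × 1 = 466.6
  [2.5→4.5]: (452.8+322.0)/2 × 2 = 774.8
  [4.5→10.5]: (322.0+99.8)/2 × 6 = 1265.4
  [10.5→13.5]: (99.8+55.4)/2 × 3 = 232.8
  [13.5→15.5]: (55.4+37.4)/2 × 2 = 92.8
  [15.5→21.5]: (37.4+11.5)/2 × 6 = 146.7
  Sum = 3339.4 ng/mL·h

AUC = 3340 ng/mL·h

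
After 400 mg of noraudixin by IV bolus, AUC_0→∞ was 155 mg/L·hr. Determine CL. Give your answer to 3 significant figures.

CL = Dose_iv / AUC_0→∞
   = 400 / 155 = 2.58065 L/hr

CL = 2.58 L/hr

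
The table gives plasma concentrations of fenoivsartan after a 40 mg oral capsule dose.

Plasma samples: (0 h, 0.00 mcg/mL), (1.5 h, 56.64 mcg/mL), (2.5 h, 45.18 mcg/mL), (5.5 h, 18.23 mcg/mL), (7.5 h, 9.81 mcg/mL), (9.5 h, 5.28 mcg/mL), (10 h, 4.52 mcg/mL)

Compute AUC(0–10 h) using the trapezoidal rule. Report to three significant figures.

Trapezoidal AUC_0→10:
  [0→1.5]: (0.00+56.64)/2 × 1.5 = 42.48
  [1.5→2.5]: (56.64+45.18)/2 × 1 = 50.91
  [2.5→5.5]: (45.18+18.23)/2 × 3 = 95.115
  [5.5→7.5]: (18.23+9.81)/2 × 2 = 28.04
  [7.5→9.5]: (9.81+5.28)/2 × 2 = 15.09
  [9.5→10]: (5.28+4.52)/2 × 0.5 = 2.45
  Sum = 234.085 mcg/mL·h

AUC = 234 mcg/mL·h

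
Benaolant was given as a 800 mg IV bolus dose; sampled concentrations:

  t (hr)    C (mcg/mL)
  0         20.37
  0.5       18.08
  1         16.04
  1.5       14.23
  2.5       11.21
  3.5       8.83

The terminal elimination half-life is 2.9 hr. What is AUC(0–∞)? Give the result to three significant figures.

Trapezoidal AUC_0→3.5:
  [0→0.5]: (20.37+18.08)/2 × 0.5 = 9.6125
  [0.5→1]: (18.08+16.04)/2 × 0.5 = 8.53
  [1→1.5]: (16.04+14.23)/2 × 0.5 = 7.5675
  [1.5→2.5]: (14.23+11.21)/2 × 1 = 12.72
  [2.5→3.5]: (11.21+8.83)/2 × 1 = 10.02
  Sum = 48.45 mcg/mL·hr
k_e = ln2 / t½ = 0.693147 / 2.9 = 0.2390 hr^-1
Extrapolated tail: C_last / k_e = 8.83 / 0.239 = 36.946
AUC_0→∞ = 48.45 + 36.946 = 85.396 mcg/mL·hr

AUC = 85.4 mcg/mL·hr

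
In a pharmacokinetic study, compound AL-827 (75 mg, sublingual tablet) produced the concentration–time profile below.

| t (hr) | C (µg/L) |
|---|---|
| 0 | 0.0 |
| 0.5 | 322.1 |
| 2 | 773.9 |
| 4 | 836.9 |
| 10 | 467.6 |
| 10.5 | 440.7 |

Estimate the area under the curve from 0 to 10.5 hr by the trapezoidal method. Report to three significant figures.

AUC = 6650 µg/L·hr

Trapezoidal AUC_0→10.5:
  [0→0.5]: (0.0+322.1)/2 × 0.5 = 80.525
  [0.5→2]: (322.1+773.9)/2 × 1.5 = 822.0
  [2→4]: (773.9+836.9)/2 × 2 = 1610.8
  [4→10]: (836.9+467.6)/2 × 6 = 3913.5
  [10→10.5]: (467.6+440.7)/2 × 0.5 = 227.075
  Sum = 6653.9 µg/L·hr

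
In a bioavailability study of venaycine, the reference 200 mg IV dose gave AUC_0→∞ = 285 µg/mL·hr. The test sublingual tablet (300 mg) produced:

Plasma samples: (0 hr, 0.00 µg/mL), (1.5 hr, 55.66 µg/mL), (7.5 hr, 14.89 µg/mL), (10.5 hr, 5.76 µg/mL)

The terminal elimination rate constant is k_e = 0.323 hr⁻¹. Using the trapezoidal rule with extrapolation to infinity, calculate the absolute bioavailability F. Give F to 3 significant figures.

Trapezoidal AUC_0→10.5 (sublingual tablet):
  [0→1.5]: (0.00+55.66)/2 × 1.5 = 41.745
  [1.5→7.5]: (55.66+14.89)/2 × 6 = 211.65
  [7.5→10.5]: (14.89+5.76)/2 × 3 = 30.975
  Sum = 284.37 µg/mL·hr
Tail: C_last/k_e = 5.76/0.323 = 17.833
AUC_0→∞ (sublingual tablet) = 284.37 + 17.833 = 302.203 µg/mL·hr
F = (AUC_ev/D_ev)/(AUC_iv/D_iv) = (302.203/300)/(285/200) = 1.00734/1.425 = 0.7069

F = 0.707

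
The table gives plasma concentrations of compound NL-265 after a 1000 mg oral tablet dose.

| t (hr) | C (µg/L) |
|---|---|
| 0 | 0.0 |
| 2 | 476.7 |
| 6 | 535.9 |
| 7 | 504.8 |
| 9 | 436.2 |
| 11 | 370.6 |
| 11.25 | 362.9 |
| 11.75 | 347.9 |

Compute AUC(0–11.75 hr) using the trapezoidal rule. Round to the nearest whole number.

Trapezoidal AUC_0→11.75:
  [0→2]: (0.0+476.7)/2 × 2 = 476.7
  [2→6]: (476.7+535.9)/2 × 4 = 2025.2
  [6→7]: (535.9+504.8)/2 × 1 = 520.35
  [7→9]: (504.8+436.2)/2 × 2 = 941.0
  [9→11]: (436.2+370.6)/2 × 2 = 806.8
  [11→11.25]: (370.6+362.9)/2 × 0.25 = 91.6875
  [11.25→11.75]: (362.9+347.9)/2 × 0.5 = 177.7
  Sum = 5039.4375 µg/L·hr

AUC = 5039 µg/L·hr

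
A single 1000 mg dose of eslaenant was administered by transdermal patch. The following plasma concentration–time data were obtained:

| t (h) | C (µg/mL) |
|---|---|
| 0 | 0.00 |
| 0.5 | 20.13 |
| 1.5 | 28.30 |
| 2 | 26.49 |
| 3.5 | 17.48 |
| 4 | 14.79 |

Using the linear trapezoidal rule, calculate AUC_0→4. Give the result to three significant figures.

AUC = 84.0 µg/mL·h

Trapezoidal AUC_0→4:
  [0→0.5]: (0.00+20.13)/2 × 0.5 = 5.0325
  [0.5→1.5]: (20.13+28.30)/2 × 1 = 24.215
  [1.5→2]: (28.30+26.49)/2 × 0.5 = 13.6975
  [2→3.5]: (26.49+17.48)/2 × 1.5 = 32.9775
  [3.5→4]: (17.48+14.79)/2 × 0.5 = 8.0675
  Sum = 83.99 µg/mL·h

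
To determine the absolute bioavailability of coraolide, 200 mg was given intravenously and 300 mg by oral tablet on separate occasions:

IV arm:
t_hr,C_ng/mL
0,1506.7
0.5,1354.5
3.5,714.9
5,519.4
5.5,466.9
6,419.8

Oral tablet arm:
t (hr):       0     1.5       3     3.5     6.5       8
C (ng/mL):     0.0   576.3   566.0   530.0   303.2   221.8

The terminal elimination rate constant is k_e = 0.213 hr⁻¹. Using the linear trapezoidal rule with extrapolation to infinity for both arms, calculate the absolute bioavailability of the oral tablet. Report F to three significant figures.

Trapezoidal AUC_0→6 (IV):
  [0→0.5]: (1506.7+1354.5)/2 × 0.5 = 715.3
  [0.5→3.5]: (1354.5+714.9)/2 × 3 = 3104.1
  [3.5→5]: (714.9+519.4)/2 × 1.5 = 925.725
  [5→5.5]: (519.4+466.9)/2 × 0.5 = 246.575
  [5.5→6]: (466.9+419.8)/2 × 0.5 = 221.675
  Sum = 5213.375 ng/mL·hr
IV tail: 419.8/0.213 = 1970.892; AUC_iv,0→∞ = 5213.375 + 1970.892 = 7184.267 ng/mL·hr
Trapezoidal AUC_0→8 (oral tablet):
  [0→1.5]: (0.0+576.3)/2 × 1.5 = 432.225
  [1.5→3]: (576.3+566.0)/2 × 1.5 = 856.725
  [3→3.5]: (566.0+530.0)/2 × 0.5 = 274.0
  [3.5→6.5]: (530.0+303.2)/2 × 3 = 1249.8
  [6.5→8]: (303.2+221.8)/2 × 1.5 = 393.75
  Sum = 3206.5 ng/mL·hr
oral tablet tail: 221.8/0.213 = 1041.315; AUC_ev,0→∞ = 3206.5 + 1041.315 = 4247.815 ng/mL·hr
F = (AUC_ev/D_ev)/(AUC_iv/D_iv) = (4247.815/300)/(7184.267/200) = 14.1594/35.921335 = 0.3942

F = 0.394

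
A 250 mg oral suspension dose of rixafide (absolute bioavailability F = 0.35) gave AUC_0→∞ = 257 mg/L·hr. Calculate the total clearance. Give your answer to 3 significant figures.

CL = 0.340 L/hr

CL = F × Dose / AUC_0→∞
   = 0.35 × 250 / 257 = 0.340467 L/hr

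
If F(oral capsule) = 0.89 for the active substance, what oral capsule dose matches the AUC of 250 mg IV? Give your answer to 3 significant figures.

For equal systemic exposure: F × D_ev = D_iv
D_ev = D_iv / F = 250 / 0.89 = 280.899 mg

D_oral = 281 mg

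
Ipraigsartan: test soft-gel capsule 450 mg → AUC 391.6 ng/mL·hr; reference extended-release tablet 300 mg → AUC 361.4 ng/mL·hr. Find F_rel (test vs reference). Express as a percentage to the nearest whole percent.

F_rel = 72%

F_rel = (AUC_test/D_test) / (AUC_ref/D_ref)
      = (391.6/450) / (361.4/300)
      = 0.870222 / 1.20467 = 0.7224 = 72.24%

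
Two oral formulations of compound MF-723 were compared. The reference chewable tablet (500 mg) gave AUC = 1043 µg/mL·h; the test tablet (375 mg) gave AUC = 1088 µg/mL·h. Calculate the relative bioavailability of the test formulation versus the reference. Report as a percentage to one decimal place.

F_rel = (AUC_test/D_test) / (AUC_ref/D_ref)
      = (1088/375) / (1043/500)
      = 2.90133 / 2.086 = 1.3909 = 139.09%

F_rel = 139.1%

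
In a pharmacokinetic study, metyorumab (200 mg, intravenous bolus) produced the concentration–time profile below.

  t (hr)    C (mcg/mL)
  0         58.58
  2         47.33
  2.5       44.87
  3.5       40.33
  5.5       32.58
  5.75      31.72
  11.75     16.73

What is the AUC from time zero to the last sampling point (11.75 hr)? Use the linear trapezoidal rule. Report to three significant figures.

AUC = 398 mcg/mL·hr

Trapezoidal AUC_0→11.75:
  [0→2]: (58.58+47.33)/2 × 2 = 105.91
  [2→2.5]: (47.33+44.87)/2 × 0.5 = 23.05
  [2.5→3.5]: (44.87+40.33)/2 × 1 = 42.6
  [3.5→5.5]: (40.33+32.58)/2 × 2 = 72.91
  [5.5→5.75]: (32.58+31.72)/2 × 0.25 = 8.0375
  [5.75→11.75]: (31.72+16.73)/2 × 6 = 145.35
  Sum = 397.8575 mcg/mL·hr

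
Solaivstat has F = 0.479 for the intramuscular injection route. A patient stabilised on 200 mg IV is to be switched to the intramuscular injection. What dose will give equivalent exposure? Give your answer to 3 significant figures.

D_intramuscular = 418 mg

For equal systemic exposure: F × D_ev = D_iv
D_ev = D_iv / F = 200 / 0.479 = 417.537 mg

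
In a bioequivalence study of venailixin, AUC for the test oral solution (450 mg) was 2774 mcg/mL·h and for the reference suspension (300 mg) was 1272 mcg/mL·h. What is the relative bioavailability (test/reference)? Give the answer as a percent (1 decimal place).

F_rel = 145.4%

F_rel = (AUC_test/D_test) / (AUC_ref/D_ref)
      = (2774/450) / (1272/300)
      = 6.16444 / 4.24 = 1.4539 = 145.39%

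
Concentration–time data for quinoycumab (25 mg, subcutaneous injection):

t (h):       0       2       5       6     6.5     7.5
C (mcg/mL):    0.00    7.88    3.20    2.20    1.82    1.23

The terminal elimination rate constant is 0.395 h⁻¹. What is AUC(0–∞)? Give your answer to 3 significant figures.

AUC = 32.8 mcg/mL·h

Trapezoidal AUC_0→7.5:
  [0→2]: (0.00+7.88)/2 × 2 = 7.88
  [2→5]: (7.88+3.20)/2 × 3 = 16.62
  [5→6]: (3.20+2.20)/2 × 1 = 2.7
  [6→6.5]: (2.20+1.82)/2 × 0.5 = 1.005
  [6.5→7.5]: (1.82+1.23)/2 × 1 = 1.525
  Sum = 29.73 mcg/mL·h
Extrapolated tail: C_last / k_e = 1.23 / 0.395 = 3.114
AUC_0→∞ = 29.73 + 3.114 = 32.844 mcg/mL·h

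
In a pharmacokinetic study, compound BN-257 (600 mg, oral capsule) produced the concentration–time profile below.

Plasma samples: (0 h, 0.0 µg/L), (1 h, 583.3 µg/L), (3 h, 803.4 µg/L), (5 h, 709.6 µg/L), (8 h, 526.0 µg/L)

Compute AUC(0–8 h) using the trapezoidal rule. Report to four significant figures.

Trapezoidal AUC_0→8:
  [0→1]: (0.0+583.3)/2 × 1 = 291.65
  [1→3]: (583.3+803.4)/2 × 2 = 1386.7
  [3→5]: (803.4+709.6)/2 × 2 = 1513.0
  [5→8]: (709.6+526.0)/2 × 3 = 1853.4
  Sum = 5044.75 µg/L·h

AUC = 5045 µg/L·h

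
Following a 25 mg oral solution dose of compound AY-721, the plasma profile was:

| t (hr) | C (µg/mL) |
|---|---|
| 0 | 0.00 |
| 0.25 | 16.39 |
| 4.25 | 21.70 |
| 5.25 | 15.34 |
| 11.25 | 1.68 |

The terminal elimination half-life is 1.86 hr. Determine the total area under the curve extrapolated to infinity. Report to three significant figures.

AUC = 152 µg/mL·hr

Trapezoidal AUC_0→11.25:
  [0→0.25]: (0.00+16.39)/2 × 0.25 = 2.04875
  [0.25→4.25]: (16.39+21.70)/2 × 4 = 76.18
  [4.25→5.25]: (21.70+15.34)/2 × 1 = 18.52
  [5.25→11.25]: (15.34+1.68)/2 × 6 = 51.06
  Sum = 147.80875 µg/mL·hr
k_e = ln2 / t½ = 0.693147 / 1.86 = 0.3727 hr^-1
Extrapolated tail: C_last / k_e = 1.68 / 0.3727 = 4.508
AUC_0→∞ = 147.80875 + 4.508 = 152.31675 µg/mL·hr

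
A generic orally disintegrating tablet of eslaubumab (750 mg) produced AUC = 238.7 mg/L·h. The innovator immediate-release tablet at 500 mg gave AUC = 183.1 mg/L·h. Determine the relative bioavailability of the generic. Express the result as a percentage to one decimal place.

F_rel = 86.9%

F_rel = (AUC_test/D_test) / (AUC_ref/D_ref)
      = (238.7/750) / (183.1/500)
      = 0.318267 / 0.3662 = 0.8691 = 86.91%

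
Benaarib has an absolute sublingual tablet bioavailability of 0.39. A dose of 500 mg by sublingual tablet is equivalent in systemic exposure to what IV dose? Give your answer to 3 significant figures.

Systemic exposure from an extravascular dose = F × D_ev, so the equivalent IV dose is F × D_ev.
D_iv = F × D_ev = 0.39 × 500 = 195 mg

D_iv = 195 mg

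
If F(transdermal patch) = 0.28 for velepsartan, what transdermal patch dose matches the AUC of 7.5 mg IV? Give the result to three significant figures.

D_transdermal = 26.8 mg

For equal systemic exposure: F × D_ev = D_iv
D_ev = D_iv / F = 7.5 / 0.28 = 26.7857 mg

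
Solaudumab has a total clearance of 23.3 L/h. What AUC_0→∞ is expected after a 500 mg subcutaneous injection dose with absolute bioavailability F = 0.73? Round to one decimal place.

AUC = 15.7 mg/L·h

AUC_0→∞ = F × Dose / CL
        = 0.73 × 500 / 23.3 = 15.6652 mg/L·h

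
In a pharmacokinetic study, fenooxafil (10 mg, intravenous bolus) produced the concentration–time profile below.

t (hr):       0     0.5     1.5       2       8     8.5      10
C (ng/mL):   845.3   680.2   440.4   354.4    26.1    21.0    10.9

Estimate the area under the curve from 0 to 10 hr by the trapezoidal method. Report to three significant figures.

Trapezoidal AUC_0→10:
  [0→0.5]: (845.3+680.2)/2 × 0.5 = 381.375
  [0.5→1.5]: (680.2+440.4)/2 × 1 = 560.3
  [1.5→2]: (440.4+354.4)/2 × 0.5 = 198.7
  [2→8]: (354.4+26.1)/2 × 6 = 1141.5
  [8→8.5]: (26.1+21.0)/2 × 0.5 = 11.775
  [8.5→10]: (21.0+10.9)/2 × 1.5 = 23.925
  Sum = 2317.575 ng/mL·hr

AUC = 2320 ng/mL·hr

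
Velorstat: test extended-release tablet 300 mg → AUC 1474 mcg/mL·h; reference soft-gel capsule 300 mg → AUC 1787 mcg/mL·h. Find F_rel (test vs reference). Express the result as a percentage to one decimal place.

F_rel = 82.5%

F_rel = (AUC_test/D_test) / (AUC_ref/D_ref)
      = (1474/300) / (1787/300)
      = 4.91333 / 5.95667 = 0.8248 = 82.48%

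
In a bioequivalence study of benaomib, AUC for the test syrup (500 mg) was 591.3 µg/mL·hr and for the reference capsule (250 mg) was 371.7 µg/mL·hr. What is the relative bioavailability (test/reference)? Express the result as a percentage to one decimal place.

F_rel = 79.5%

F_rel = (AUC_test/D_test) / (AUC_ref/D_ref)
      = (591.3/500) / (371.7/250)
      = 1.1826 / 1.4868 = 0.7954 = 79.54%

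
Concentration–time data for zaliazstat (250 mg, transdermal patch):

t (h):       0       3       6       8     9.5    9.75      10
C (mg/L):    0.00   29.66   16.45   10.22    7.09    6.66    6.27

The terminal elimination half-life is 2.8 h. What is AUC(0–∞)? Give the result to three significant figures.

Trapezoidal AUC_0→10:
  [0→3]: (0.00+29.66)/2 × 3 = 44.49
  [3→6]: (29.66+16.45)/2 × 3 = 69.165
  [6→8]: (16.45+10.22)/2 × 2 = 26.67
  [8→9.5]: (10.22+7.09)/2 × 1.5 = 12.9825
  [9.5→9.75]: (7.09+6.66)/2 × 0.25 = 1.71875
  [9.75→10]: (6.66+6.27)/2 × 0.25 = 1.61625
  Sum = 156.6425 mg/L·h
k_e = ln2 / t½ = 0.693147 / 2.8 = 0.2476 h^-1
Extrapolated tail: C_last / k_e = 6.27 / 0.2476 = 25.323
AUC_0→∞ = 156.6425 + 25.323 = 181.9655 mg/L·h

AUC = 182 mg/L·h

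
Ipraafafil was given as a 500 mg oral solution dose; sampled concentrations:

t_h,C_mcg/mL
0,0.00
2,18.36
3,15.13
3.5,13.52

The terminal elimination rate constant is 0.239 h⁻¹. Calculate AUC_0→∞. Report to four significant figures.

Trapezoidal AUC_0→3.5:
  [0→2]: (0.00+18.36)/2 × 2 = 18.36
  [2→3]: (18.36+15.13)/2 × 1 = 16.745
  [3→3.5]: (15.13+13.52)/2 × 0.5 = 7.1625
  Sum = 42.2675 mcg/mL·h
Extrapolated tail: C_last / k_e = 13.52 / 0.239 = 56.569
AUC_0→∞ = 42.2675 + 56.569 = 98.8365 mcg/mL·h

AUC = 98.84 mcg/mL·h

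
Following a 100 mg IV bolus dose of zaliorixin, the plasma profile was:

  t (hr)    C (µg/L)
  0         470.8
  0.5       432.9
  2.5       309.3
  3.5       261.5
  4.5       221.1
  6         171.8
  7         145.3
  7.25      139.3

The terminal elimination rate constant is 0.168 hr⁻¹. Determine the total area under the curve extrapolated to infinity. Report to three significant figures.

AUC = 2810 µg/L·hr

Trapezoidal AUC_0→7.25:
  [0→0.5]: (470.8+432.9)/2 × 0.5 = 225.925
  [0.5→2.5]: (432.9+309.3)/2 × 2 = 742.2
  [2.5→3.5]: (309.3+261.5)/2 × 1 = 285.4
  [3.5→4.5]: (261.5+221.1)/2 × 1 = 241.3
  [4.5→6]: (221.1+171.8)/2 × 1.5 = 294.675
  [6→7]: (171.8+145.3)/2 × 1 = 158.55
  [7→7.25]: (145.3+139.3)/2 × 0.25 = 35.575
  Sum = 1983.625 µg/L·hr
Extrapolated tail: C_last / k_e = 139.3 / 0.168 = 829.167
AUC_0→∞ = 1983.625 + 829.167 = 2812.792 µg/L·hr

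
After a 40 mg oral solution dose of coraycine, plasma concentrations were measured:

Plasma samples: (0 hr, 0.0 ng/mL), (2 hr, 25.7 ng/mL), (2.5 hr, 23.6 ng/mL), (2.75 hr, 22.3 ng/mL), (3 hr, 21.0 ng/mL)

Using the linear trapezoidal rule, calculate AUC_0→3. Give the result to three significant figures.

Trapezoidal AUC_0→3:
  [0→2]: (0.0+25.7)/2 × 2 = 25.7
  [2→2.5]: (25.7+23.6)/2 × 0.5 = 12.325
  [2.5→2.75]: (23.6+22.3)/2 × 0.25 = 5.7375
  [2.75→3]: (22.3+21.0)/2 × 0.25 = 5.4125
  Sum = 49.175 ng/mL·hr

AUC = 49.2 ng/mL·hr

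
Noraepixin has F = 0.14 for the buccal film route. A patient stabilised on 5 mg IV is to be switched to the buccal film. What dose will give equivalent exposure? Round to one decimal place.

For equal systemic exposure: F × D_ev = D_iv
D_ev = D_iv / F = 5 / 0.14 = 35.7143 mg

D_buccal = 35.7 mg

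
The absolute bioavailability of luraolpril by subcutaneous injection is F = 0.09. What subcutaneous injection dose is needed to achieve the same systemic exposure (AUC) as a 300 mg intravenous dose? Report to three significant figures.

For equal systemic exposure: F × D_ev = D_iv
D_ev = D_iv / F = 300 / 0.09 = 3333.33 mg

D_subcutaneous = 3330 mg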